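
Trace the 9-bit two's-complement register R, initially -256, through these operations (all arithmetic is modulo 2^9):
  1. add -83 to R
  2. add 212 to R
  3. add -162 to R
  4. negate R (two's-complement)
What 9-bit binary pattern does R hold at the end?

100100001

Start: R = -256 = 100000000.
R = -256 + (-83) = -339; wraps to 173 = 010101101
R = 173 + 212 = 385; wraps to -127 = 110000001
R = -127 + (-162) = -289; wraps to 223 = 011011111
R = −(223) = -223 = 100100001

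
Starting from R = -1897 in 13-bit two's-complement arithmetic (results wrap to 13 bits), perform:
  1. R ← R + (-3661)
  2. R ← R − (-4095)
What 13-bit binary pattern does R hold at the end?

Start: R = -1897 = 1100010010111.
R = -1897 + (-3661) = -5558; wraps to 2634 = 0101001001010
R = 2634 − (-4095) = 6729; wraps to -1463 = 1101001001001

1101001001001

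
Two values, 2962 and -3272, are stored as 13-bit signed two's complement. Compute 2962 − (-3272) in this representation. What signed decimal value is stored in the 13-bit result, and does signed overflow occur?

2962 → 0101110010010
-3272 → 1001100111000
Subtract via negate-and-add: invert 1001100111000 + 1 = 0110011001000 (i.e. 3272).
  0101110010010
+ 0110011001000
= 1100001011010
Result 1100001011010: MSB = 1 → 6234 − 8192 = -1958.
Both addends (after negating the subtrahend) are non-negative but the stored result is negative: signed overflow. The true value 2962 − (-3272) = 6234 lies outside [-4096, 4095].

-1958; overflow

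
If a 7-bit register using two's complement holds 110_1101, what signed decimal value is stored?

-19

MSB is 1, so the value is negative.
Unsigned reading: 109. Subtract 2^7 = 128: 109 − 128 = -19.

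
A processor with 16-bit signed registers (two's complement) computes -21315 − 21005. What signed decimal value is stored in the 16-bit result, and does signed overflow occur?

-21315 → 1010110010111101
21005 → 0101001000001101
Subtract via negate-and-add: invert 0101001000001101 + 1 = 1010110111110011 (i.e. -21005).
  1010110010111101
+ 1010110111110011
= 0101101010110000  (discard carry-out 1)
Result 0101101010110000: MSB = 0 → value 23216.
Both addends (after negating the subtrahend) are negative but the stored result is non-negative: signed overflow. The true value -21315 − 21005 = -42320 lies outside [-32768, 32767].

23216; overflow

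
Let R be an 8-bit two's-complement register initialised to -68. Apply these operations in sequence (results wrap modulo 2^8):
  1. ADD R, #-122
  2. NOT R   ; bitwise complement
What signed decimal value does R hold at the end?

-67

Start: R = -68 = 10111100.
R = -68 + (-122) = -190; wraps to 66 = 01000010
R = NOT 01000010 = 10111101 = -67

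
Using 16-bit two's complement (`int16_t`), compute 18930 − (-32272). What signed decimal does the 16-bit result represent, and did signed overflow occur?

18930 → 0100100111110010
-32272 → 1000000111110000
Subtract via negate-and-add: invert 1000000111110000 + 1 = 0111111000010000 (i.e. 32272).
  0100100111110010
+ 0111111000010000
= 1100100000000010
Result 1100100000000010: MSB = 1 → 51202 − 65536 = -14334.
Both addends (after negating the subtrahend) are non-negative but the stored result is negative: signed overflow. The true value 18930 − (-32272) = 51202 lies outside [-32768, 32767].

-14334; overflow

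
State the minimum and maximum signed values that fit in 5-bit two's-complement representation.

min = -16, max = 15

Minimum: −2^4 = -16.
Maximum: 2^4 − 1 = 15.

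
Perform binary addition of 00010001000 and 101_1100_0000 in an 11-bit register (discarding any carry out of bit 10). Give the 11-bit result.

  00010001000
+ 10111000000
= 11001001000

11001001000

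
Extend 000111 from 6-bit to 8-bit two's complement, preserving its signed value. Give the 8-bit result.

00000111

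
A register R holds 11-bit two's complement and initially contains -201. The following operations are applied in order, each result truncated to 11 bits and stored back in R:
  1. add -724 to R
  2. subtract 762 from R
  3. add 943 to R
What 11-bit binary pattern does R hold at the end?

10100011000

Start: R = -201 = 11100110111.
R = -201 + (-724) = -925 = 10001100011
R = -925 − 762 = -1687; wraps to 361 = 00101101001
R = 361 + 943 = 1304; wraps to -744 = 10100011000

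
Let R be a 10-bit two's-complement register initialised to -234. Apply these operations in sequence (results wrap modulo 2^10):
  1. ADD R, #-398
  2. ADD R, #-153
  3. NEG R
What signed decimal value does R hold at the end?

-239

Start: R = -234 = 1100010110.
R = -234 + (-398) = -632; wraps to 392 = 0110001000
R = 392 + (-153) = 239 = 0011101111
R = −(239) = -239 = 1100010001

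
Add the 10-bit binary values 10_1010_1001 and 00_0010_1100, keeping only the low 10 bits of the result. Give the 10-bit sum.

  1010101001
+ 0000101100
= 1011010101

1011010101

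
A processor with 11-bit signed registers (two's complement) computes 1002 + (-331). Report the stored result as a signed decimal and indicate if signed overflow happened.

671; no overflow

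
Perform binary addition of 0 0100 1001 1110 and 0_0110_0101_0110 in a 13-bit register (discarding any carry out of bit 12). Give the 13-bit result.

0101011110100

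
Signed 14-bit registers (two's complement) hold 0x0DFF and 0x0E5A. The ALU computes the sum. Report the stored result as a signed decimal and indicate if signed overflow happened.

7257; no overflow

0x0DFF = 00110111111111 = 3583 (signed)
0x0E5A = 00111001011010 = 3674 (signed)
  00110111111111
+ 00111001011010
= 01110001011001
Result 01110001011001: MSB = 0 → value 7257.
Both addends are non-negative and so is the stored result: no signed overflow.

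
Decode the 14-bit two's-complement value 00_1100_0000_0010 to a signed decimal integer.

MSB is 0, so the value is non-negative: 00110000000010 = 3074.

3074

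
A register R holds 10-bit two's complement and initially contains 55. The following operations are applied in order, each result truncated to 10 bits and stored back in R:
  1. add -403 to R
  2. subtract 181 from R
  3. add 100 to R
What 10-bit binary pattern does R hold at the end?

1001010011

Start: R = 55 = 0000110111.
R = 55 + (-403) = -348 = 1010100100
R = -348 − 181 = -529; wraps to 495 = 0111101111
R = 495 + 100 = 595; wraps to -429 = 1001010011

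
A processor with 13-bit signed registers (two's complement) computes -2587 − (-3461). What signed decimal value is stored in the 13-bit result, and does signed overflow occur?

874; no overflow

-2587 → 1010111100101
-3461 → 1001001111011
Subtract via negate-and-add: invert 1001001111011 + 1 = 0110110000101 (i.e. 3461).
  1010111100101
+ 0110110000101
= 0001101101010  (discard carry-out 1)
Result 0001101101010: MSB = 0 → value 874.
Addends (after negating the subtrahend) have opposite signs, so signed overflow cannot occur.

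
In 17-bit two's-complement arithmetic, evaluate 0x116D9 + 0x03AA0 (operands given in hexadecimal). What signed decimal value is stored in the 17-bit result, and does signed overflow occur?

-44679; no overflow

0x116D9 = 10001011011011001 = -59687 (signed)
0x03AA0 = 00011101010100000 = 15008 (signed)
  10001011011011001
+ 00011101010100000
= 10101000101111001
Result 10101000101111001: MSB = 1 → 86393 − 131072 = -44679.
Addends have opposite signs, so signed overflow cannot occur.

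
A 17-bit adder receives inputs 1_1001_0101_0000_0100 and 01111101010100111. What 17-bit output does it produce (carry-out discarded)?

01000111110101011

  11001010100000100
+ 01111101010100111
= 01000111110101011  (discard carry-out 1)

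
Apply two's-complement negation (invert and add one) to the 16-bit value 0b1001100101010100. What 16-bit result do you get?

Invert: 0110011010101011. Add 1: 0110011010101100.
Check: 1001100101010100 = -26284, 0110011010101100 = 26284.

0110011010101100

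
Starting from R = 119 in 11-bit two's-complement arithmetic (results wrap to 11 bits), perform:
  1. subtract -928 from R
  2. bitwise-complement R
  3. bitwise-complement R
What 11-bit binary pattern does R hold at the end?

10000010111

Start: R = 119 = 00001110111.
R = 119 − (-928) = 1047; wraps to -1001 = 10000010111
R = NOT 10000010111 = 01111101000 = 1000
R = NOT 01111101000 = 10000010111 = -1001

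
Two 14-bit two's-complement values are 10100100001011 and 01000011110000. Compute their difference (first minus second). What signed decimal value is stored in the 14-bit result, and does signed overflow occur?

10100100001011 = -5877 (signed)
01000011110000 = 4336 (signed)
Subtract via negate-and-add: invert 01000011110000 + 1 = 10111100010000 (i.e. -4336).
  10100100001011
+ 10111100010000
= 01100000011011  (discard carry-out 1)
Result 01100000011011: MSB = 0 → value 6171.
Both addends (after negating the subtrahend) are negative but the stored result is non-negative: signed overflow. The true value -5877 − 4336 = -10213 lies outside [-8192, 8191].

6171; overflow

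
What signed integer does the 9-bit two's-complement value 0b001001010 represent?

MSB is 0, so the value is non-negative: 001001010 = 74.

74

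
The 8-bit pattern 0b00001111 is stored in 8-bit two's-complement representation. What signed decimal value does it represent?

MSB is 0, so the value is non-negative: 00001111 = 15.

15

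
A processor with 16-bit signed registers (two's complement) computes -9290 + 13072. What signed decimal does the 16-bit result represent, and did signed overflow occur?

3782; no overflow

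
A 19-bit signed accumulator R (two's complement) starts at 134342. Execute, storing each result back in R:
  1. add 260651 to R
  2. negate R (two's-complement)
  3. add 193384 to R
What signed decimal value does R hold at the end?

Start: R = 134342 = 0100000110011000110.
R = 134342 + 260651 = 394993; wraps to -129295 = 1100000011011110001
R = −(-129295) = 129295 = 0011111100100001111
R = 129295 + 193384 = 322679; wraps to -201609 = 1001110110001110111

-201609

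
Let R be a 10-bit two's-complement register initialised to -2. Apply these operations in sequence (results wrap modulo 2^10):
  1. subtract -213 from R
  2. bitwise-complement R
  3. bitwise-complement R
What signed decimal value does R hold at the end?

211

Start: R = -2 = 1111111110.
R = -2 − (-213) = 211 = 0011010011
R = NOT 0011010011 = 1100101100 = -212
R = NOT 1100101100 = 0011010011 = 211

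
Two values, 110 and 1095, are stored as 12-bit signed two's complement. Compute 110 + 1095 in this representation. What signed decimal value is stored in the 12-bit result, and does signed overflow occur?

110 → 000001101110
1095 → 010001000111
  000001101110
+ 010001000111
= 010010110101
Result 010010110101: MSB = 0 → value 1205.
Both addends are non-negative and so is the stored result: no signed overflow.

1205; no overflow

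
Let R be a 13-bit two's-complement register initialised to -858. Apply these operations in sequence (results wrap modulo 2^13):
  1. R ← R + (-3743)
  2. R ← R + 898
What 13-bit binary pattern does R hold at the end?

1000110001001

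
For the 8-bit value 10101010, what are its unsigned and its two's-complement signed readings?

Unsigned: 10101010 = 170.
Signed: MSB=1 → 170 − 256 = -86.

unsigned = 170, signed = -86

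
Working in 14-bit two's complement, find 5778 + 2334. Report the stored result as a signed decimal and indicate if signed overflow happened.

8112; no overflow

5778 → 01011010010010
2334 → 00100100011110
  01011010010010
+ 00100100011110
= 01111110110000
Result 01111110110000: MSB = 0 → value 8112.
Both addends are non-negative and so is the stored result: no signed overflow.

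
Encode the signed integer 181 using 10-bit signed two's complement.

0010110101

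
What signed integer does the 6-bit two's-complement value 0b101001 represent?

-23

MSB is 1, so the value is negative.
Unsigned reading: 41. Subtract 2^6 = 64: 41 − 64 = -23.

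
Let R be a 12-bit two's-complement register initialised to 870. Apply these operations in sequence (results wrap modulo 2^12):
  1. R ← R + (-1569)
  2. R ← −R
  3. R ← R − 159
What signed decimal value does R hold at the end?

Start: R = 870 = 001101100110.
R = 870 + (-1569) = -699 = 110101000101
R = −(-699) = 699 = 001010111011
R = 699 − 159 = 540 = 001000011100

540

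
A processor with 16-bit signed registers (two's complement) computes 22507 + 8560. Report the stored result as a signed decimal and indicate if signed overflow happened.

31067; no overflow

22507 → 0101011111101011
8560 → 0010000101110000
  0101011111101011
+ 0010000101110000
= 0111100101011011
Result 0111100101011011: MSB = 0 → value 31067.
Both addends are non-negative and so is the stored result: no signed overflow.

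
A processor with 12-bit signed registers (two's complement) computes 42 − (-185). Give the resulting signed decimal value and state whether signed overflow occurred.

42 → 000000101010
-185 → 111101000111
Subtract via negate-and-add: invert 111101000111 + 1 = 000010111001 (i.e. 185).
  000000101010
+ 000010111001
= 000011100011
Result 000011100011: MSB = 0 → value 227.
Both addends (after negating the subtrahend) are non-negative and so is the stored result: no signed overflow.

227; no overflow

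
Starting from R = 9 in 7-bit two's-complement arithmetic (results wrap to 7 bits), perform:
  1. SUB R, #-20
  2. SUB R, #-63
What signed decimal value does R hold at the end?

-36

Start: R = 9 = 0001001.
R = 9 − (-20) = 29 = 0011101
R = 29 − (-63) = 92; wraps to -36 = 1011100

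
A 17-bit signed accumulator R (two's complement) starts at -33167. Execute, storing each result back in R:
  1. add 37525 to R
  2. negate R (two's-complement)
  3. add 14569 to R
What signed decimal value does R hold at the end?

Start: R = -33167 = 10111111001110001.
R = -33167 + 37525 = 4358 = 00001000100000110
R = −(4358) = -4358 = 11110111011111010
R = -4358 + 14569 = 10211 = 00010011111100011

10211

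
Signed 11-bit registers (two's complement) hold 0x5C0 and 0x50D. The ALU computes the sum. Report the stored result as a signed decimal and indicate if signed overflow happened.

717; overflow

0x5C0 = 10111000000 = -576 (signed)
0x50D = 10100001101 = -755 (signed)
  10111000000
+ 10100001101
= 01011001101  (discard carry-out 1)
Result 01011001101: MSB = 0 → value 717.
Both addends are negative but the stored result is non-negative: signed overflow. The true value -576 + (-755) = -1331 lies outside [-1024, 1023].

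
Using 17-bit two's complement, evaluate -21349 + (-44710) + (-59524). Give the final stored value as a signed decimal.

-21349 + (-44710) = -66059 → wraps to 65013 (01111110111110101)
65013 + (-59524) = 5489 (00001010101110001)

5489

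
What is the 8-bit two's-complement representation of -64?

11000000

|-64| = 64 = 01000000 in 8 bits.
Invert the bits: 10111111. Add 1: 11000000.
Check: 11000000 reads as 192 − 256 = -64.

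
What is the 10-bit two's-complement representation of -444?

|-444| = 444 = 0110111100 in 10 bits.
Invert the bits: 1001000011. Add 1: 1001000100.
Check: 1001000100 reads as 580 − 1024 = -444.

1001000100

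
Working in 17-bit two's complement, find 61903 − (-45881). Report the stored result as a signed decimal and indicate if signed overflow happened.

-23288; overflow

61903 → 01111000111001111
-45881 → 10100110011000111
Subtract via negate-and-add: invert 10100110011000111 + 1 = 01011001100111001 (i.e. 45881).
  01111000111001111
+ 01011001100111001
= 11010010100001000
Result 11010010100001000: MSB = 1 → 107784 − 131072 = -23288.
Both addends (after negating the subtrahend) are non-negative but the stored result is negative: signed overflow. The true value 61903 − (-45881) = 107784 lies outside [-65536, 65535].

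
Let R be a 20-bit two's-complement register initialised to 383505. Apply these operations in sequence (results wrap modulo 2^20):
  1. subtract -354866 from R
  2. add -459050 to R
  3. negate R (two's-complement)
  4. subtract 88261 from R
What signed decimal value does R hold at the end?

-367582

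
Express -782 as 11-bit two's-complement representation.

|-782| = 782 = 01100001110 in 11 bits.
Invert the bits: 10011110001. Add 1: 10011110010.
Check: 10011110010 reads as 1266 − 2048 = -782.

10011110010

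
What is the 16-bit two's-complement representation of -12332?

|-12332| = 12332 = 0011000000101100 in 16 bits.
Invert the bits: 1100111111010011. Add 1: 1100111111010100.
Check: 1100111111010100 reads as 53204 − 65536 = -12332.

1100111111010100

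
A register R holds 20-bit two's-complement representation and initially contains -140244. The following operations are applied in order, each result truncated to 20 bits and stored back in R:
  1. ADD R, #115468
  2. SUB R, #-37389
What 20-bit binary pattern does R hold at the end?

Start: R = -140244 = 11011101110000101100.
R = -140244 + 115468 = -24776 = 11111001111100111000
R = -24776 − (-37389) = 12613 = 00000011000101000101

00000011000101000101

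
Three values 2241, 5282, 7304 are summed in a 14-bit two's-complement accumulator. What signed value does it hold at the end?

2241 + 5282 = 7523 (01110101100011)
7523 + 7304 = 14827 → wraps to -1557 (11100111101011)

-1557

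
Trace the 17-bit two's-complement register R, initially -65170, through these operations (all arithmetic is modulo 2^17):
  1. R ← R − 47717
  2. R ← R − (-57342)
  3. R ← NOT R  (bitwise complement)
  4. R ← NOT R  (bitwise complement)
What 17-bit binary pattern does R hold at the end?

Start: R = -65170 = 10000000101101110.
R = -65170 − 47717 = -112887; wraps to 18185 = 00100011100001001
R = 18185 − (-57342) = 75527; wraps to -55545 = 10010011100000111
R = NOT 10010011100000111 = 01101100011111000 = 55544
R = NOT 01101100011111000 = 10010011100000111 = -55545

10010011100000111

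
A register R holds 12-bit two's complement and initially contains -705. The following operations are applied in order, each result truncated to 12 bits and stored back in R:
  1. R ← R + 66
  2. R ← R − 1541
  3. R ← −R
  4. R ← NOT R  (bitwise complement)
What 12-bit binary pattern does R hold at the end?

011101111011

Start: R = -705 = 110100111111.
R = -705 + 66 = -639 = 110110000001
R = -639 − 1541 = -2180; wraps to 1916 = 011101111100
R = −(1916) = -1916 = 100010000100
R = NOT 100010000100 = 011101111011 = 1915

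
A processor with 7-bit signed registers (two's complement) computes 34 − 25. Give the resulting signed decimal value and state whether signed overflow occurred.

9; no overflow

34 → 0100010
25 → 0011001
Subtract via negate-and-add: invert 0011001 + 1 = 1100111 (i.e. -25).
  0100010
+ 1100111
= 0001001  (discard carry-out 1)
Result 0001001: MSB = 0 → value 9.
Addends (after negating the subtrahend) have opposite signs, so signed overflow cannot occur.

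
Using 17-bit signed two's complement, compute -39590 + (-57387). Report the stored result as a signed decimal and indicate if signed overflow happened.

34095; overflow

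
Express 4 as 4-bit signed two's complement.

4 is non-negative, so write it directly in 4 bits: 0100.

0100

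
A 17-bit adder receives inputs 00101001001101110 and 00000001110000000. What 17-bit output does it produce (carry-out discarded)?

00101010111101110

  00101001001101110
+ 00000001110000000
= 00101010111101110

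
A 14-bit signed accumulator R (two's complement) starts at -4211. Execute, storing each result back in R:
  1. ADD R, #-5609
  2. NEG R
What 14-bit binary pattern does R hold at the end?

10011001011100

Start: R = -4211 = 10111110001101.
R = -4211 + (-5609) = -9820; wraps to 6564 = 01100110100100
R = −(6564) = -6564 = 10011001011100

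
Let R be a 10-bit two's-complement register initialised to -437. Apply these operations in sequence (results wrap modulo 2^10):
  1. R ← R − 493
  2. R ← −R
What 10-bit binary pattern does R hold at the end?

Start: R = -437 = 1001001011.
R = -437 − 493 = -930; wraps to 94 = 0001011110
R = −(94) = -94 = 1110100010

1110100010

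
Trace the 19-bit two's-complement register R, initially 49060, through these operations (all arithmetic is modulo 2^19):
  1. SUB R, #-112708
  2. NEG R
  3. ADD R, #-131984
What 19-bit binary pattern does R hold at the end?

Start: R = 49060 = 0001011111110100100.
R = 49060 − (-112708) = 161768 = 0100111011111101000
R = −(161768) = -161768 = 1011000100000011000
R = -161768 + (-131984) = -293752; wraps to 230536 = 0111000010010001000

0111000010010001000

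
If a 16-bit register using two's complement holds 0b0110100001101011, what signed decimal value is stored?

26731

MSB is 0, so the value is non-negative: 0110100001101011 = 26731.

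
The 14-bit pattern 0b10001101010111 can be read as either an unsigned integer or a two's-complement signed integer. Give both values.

Unsigned: 10001101010111 = 9047.
Signed: MSB=1 → 9047 − 16384 = -7337.

unsigned = 9047, signed = -7337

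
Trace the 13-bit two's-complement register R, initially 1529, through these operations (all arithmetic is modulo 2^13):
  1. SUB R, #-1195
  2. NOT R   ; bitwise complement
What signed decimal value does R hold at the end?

-2725

Start: R = 1529 = 0010111111001.
R = 1529 − (-1195) = 2724 = 0101010100100
R = NOT 0101010100100 = 1010101011011 = -2725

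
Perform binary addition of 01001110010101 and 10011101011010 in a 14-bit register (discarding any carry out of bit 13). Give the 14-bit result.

11101011101111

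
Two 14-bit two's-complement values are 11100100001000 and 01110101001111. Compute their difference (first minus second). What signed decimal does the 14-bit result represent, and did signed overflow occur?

7097; overflow

11100100001000 = -1784 (signed)
01110101001111 = 7503 (signed)
Subtract via negate-and-add: invert 01110101001111 + 1 = 10001010110001 (i.e. -7503).
  11100100001000
+ 10001010110001
= 01101110111001  (discard carry-out 1)
Result 01101110111001: MSB = 0 → value 7097.
Both addends (after negating the subtrahend) are negative but the stored result is non-negative: signed overflow. The true value -1784 − 7503 = -9287 lies outside [-8192, 8191].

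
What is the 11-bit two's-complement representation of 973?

01111001101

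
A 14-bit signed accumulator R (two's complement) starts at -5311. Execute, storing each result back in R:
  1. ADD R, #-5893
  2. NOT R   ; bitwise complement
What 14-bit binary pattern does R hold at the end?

10101111000011

Start: R = -5311 = 10101101000001.
R = -5311 + (-5893) = -11204; wraps to 5180 = 01010000111100
R = NOT 01010000111100 = 10101111000011 = -5181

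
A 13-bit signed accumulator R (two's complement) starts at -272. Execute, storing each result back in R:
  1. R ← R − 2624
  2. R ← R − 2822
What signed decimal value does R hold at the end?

Start: R = -272 = 1111011110000.
R = -272 − 2624 = -2896 = 1010010110000
R = -2896 − 2822 = -5718; wraps to 2474 = 0100110101010

2474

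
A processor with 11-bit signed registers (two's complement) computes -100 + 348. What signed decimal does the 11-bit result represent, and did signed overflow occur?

-100 → 11110011100
348 → 00101011100
  11110011100
+ 00101011100
= 00011111000  (discard carry-out 1)
Result 00011111000: MSB = 0 → value 248.
Addends have opposite signs, so signed overflow cannot occur.

248; no overflow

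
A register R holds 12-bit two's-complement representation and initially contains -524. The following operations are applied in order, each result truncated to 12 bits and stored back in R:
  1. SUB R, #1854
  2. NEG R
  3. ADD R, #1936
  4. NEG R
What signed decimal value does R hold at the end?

Start: R = -524 = 110111110100.
R = -524 − 1854 = -2378; wraps to 1718 = 011010110110
R = −(1718) = -1718 = 100101001010
R = -1718 + 1936 = 218 = 000011011010
R = −(218) = -218 = 111100100110

-218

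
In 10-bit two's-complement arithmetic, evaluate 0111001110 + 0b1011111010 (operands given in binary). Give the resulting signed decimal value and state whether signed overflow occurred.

200; no overflow

0111001110 = 462 (signed)
0b1011111010 → 1011111010 = -262 (signed)
  0111001110
+ 1011111010
= 0011001000  (discard carry-out 1)
Result 0011001000: MSB = 0 → value 200.
Addends have opposite signs, so signed overflow cannot occur.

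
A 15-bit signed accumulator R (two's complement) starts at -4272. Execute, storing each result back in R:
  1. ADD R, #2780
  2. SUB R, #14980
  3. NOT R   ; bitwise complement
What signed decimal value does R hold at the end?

Start: R = -4272 = 110111101010000.
R = -4272 + 2780 = -1492 = 111101000101100
R = -1492 − 14980 = -16472; wraps to 16296 = 011111110101000
R = NOT 011111110101000 = 100000001010111 = -16297

-16297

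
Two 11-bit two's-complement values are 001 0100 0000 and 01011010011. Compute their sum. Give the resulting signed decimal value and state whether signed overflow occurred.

-1005; overflow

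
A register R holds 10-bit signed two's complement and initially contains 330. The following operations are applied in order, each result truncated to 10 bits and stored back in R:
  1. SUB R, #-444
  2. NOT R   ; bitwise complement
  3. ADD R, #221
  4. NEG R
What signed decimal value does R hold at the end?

-470

Start: R = 330 = 0101001010.
R = 330 − (-444) = 774; wraps to -250 = 1100000110
R = NOT 1100000110 = 0011111001 = 249
R = 249 + 221 = 470 = 0111010110
R = −(470) = -470 = 1000101010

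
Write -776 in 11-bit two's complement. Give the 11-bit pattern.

10011111000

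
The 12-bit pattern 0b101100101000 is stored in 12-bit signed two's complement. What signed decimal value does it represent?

MSB is 1, so the value is negative.
Unsigned reading: 2856. Subtract 2^12 = 4096: 2856 − 4096 = -1240.

-1240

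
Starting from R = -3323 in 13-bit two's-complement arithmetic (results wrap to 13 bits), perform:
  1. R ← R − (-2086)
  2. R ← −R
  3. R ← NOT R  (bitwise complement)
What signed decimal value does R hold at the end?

Start: R = -3323 = 1001100000101.
R = -3323 − (-2086) = -1237 = 1101100101011
R = −(-1237) = 1237 = 0010011010101
R = NOT 0010011010101 = 1101100101010 = -1238

-1238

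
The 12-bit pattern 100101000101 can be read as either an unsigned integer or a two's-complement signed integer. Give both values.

Unsigned: 100101000101 = 2373.
Signed: MSB=1 → 2373 − 4096 = -1723.

unsigned = 2373, signed = -1723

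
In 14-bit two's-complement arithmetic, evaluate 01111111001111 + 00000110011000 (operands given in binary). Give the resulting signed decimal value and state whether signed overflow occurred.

-7833; overflow

01111111001111 = 8143 (signed)
00000110011000 = 408 (signed)
  01111111001111
+ 00000110011000
= 10000101100111
Result 10000101100111: MSB = 1 → 8551 − 16384 = -7833.
Both addends are non-negative but the stored result is negative: signed overflow. The true value 8143 + 408 = 8551 lies outside [-8192, 8191].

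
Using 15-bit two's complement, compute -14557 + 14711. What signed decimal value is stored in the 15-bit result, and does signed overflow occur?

154; no overflow

-14557 → 100011100100011
14711 → 011100101110111
  100011100100011
+ 011100101110111
= 000000010011010  (discard carry-out 1)
Result 000000010011010: MSB = 0 → value 154.
Addends have opposite signs, so signed overflow cannot occur.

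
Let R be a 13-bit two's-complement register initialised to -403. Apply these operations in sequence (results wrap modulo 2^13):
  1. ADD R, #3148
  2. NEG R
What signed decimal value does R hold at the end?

-2745

Start: R = -403 = 1111001101101.
R = -403 + 3148 = 2745 = 0101010111001
R = −(2745) = -2745 = 1010101000111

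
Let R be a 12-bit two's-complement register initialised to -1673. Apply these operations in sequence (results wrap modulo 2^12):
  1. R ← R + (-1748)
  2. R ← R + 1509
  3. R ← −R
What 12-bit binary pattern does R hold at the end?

011101111000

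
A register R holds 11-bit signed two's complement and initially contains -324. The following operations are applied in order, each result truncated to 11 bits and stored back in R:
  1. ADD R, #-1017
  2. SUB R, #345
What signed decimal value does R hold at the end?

Start: R = -324 = 11010111100.
R = -324 + (-1017) = -1341; wraps to 707 = 01011000011
R = 707 − 345 = 362 = 00101101010

362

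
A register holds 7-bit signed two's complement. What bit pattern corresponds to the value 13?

0001101

13 is non-negative, so write it directly in 7 bits: 0001101.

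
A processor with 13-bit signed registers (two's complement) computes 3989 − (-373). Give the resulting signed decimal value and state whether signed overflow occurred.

-3830; overflow

3989 → 0111110010101
-373 → 1111010001011
Subtract via negate-and-add: invert 1111010001011 + 1 = 0000101110101 (i.e. 373).
  0111110010101
+ 0000101110101
= 1000100001010
Result 1000100001010: MSB = 1 → 4362 − 8192 = -3830.
Both addends (after negating the subtrahend) are non-negative but the stored result is negative: signed overflow. The true value 3989 − (-373) = 4362 lies outside [-4096, 4095].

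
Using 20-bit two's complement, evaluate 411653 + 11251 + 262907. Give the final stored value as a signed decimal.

411653 + 11251 = 422904 (01100111001111111000)
422904 + 262907 = 685811 → wraps to -362765 (10100111011011110011)

-362765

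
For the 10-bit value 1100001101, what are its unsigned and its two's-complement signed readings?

Unsigned: 1100001101 = 781.
Signed: MSB=1 → 781 − 1024 = -243.

unsigned = 781, signed = -243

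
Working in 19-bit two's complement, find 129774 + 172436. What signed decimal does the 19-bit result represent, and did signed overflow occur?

-222078; overflow

129774 → 0011111101011101110
172436 → 0101010000110010100
  0011111101011101110
+ 0101010000110010100
= 1001001110010000010
Result 1001001110010000010: MSB = 1 → 302210 − 524288 = -222078.
Both addends are non-negative but the stored result is negative: signed overflow. The true value 129774 + 172436 = 302210 lies outside [-262144, 262143].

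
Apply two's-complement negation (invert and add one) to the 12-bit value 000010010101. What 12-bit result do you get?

111101101011

Invert: 111101101010. Add 1: 111101101011.
Check: 000010010101 = 149, 111101101011 = -149.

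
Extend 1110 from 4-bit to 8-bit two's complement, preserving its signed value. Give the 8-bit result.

11111110

MSB of 1110 is 1; replicate it into the new high bits.
1111|1110 → 11111110 (still -2).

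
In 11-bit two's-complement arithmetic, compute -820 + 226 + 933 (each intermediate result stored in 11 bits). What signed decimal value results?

-820 + 226 = -594 (10110101110)
-594 + 933 = 339 (00101010011)

339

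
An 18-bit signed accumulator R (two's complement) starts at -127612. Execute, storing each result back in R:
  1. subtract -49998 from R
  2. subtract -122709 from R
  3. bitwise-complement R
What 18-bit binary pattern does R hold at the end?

110100111111011000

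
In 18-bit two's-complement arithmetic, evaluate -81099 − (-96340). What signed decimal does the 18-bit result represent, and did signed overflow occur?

-81099 → 101100001100110101
-96340 → 101000011110101100
Subtract via negate-and-add: invert 101000011110101100 + 1 = 010111100001010100 (i.e. 96340).
  101100001100110101
+ 010111100001010100
= 000011101110001001  (discard carry-out 1)
Result 000011101110001001: MSB = 0 → value 15241.
Addends (after negating the subtrahend) have opposite signs, so signed overflow cannot occur.

15241; no overflow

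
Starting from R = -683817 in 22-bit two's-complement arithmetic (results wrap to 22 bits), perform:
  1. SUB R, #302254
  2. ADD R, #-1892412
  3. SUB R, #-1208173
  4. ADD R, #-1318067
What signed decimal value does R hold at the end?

Start: R = -683817 = 1101011001000011010111.
R = -683817 − 302254 = -986071 = 1100001111010000101001
R = -986071 + (-1892412) = -2878483; wraps to 1315821 = 0101000001001111101101
R = 1315821 − (-1208173) = 2523994; wraps to -1670310 = 1001101000001101011010
R = -1670310 + (-1318067) = -2988377; wraps to 1205927 = 0100100110011010100111

1205927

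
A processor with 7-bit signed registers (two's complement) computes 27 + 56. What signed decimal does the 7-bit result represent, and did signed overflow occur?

-45; overflow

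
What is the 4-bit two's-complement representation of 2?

0010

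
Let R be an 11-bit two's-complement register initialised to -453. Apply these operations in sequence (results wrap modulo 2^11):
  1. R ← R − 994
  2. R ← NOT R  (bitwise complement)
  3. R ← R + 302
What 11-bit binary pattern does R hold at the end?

Start: R = -453 = 11000111011.
R = -453 − 994 = -1447; wraps to 601 = 01001011001
R = NOT 01001011001 = 10110100110 = -602
R = -602 + 302 = -300 = 11011010100

11011010100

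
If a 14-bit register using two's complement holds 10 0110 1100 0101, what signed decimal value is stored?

-6459

MSB is 1, so the value is negative.
Invert: 01100100111010. Add 1: 01100100111011 = 6459. So the value is −6459.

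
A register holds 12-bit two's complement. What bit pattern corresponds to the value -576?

110111000000

|-576| = 576 = 001001000000 in 12 bits.
Invert the bits: 110110111111. Add 1: 110111000000.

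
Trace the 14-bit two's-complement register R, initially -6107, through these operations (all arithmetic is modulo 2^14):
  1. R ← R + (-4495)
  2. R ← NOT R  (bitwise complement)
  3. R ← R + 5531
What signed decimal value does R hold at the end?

-252

Start: R = -6107 = 10100000100101.
R = -6107 + (-4495) = -10602; wraps to 5782 = 01011010010110
R = NOT 01011010010110 = 10100101101001 = -5783
R = -5783 + 5531 = -252 = 11111100000100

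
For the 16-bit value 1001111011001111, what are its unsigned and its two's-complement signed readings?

Unsigned: 1001111011001111 = 40655.
Signed: MSB=1 → 40655 − 65536 = -24881.

unsigned = 40655, signed = -24881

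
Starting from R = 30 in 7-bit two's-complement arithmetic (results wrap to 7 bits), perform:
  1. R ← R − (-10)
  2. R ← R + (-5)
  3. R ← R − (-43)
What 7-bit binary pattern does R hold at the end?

1001110

Start: R = 30 = 0011110.
R = 30 − (-10) = 40 = 0101000
R = 40 + (-5) = 35 = 0100011
R = 35 − (-43) = 78; wraps to -50 = 1001110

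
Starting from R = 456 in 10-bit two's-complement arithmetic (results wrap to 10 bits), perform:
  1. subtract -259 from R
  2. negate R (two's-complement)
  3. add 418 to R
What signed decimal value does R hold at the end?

Start: R = 456 = 0111001000.
R = 456 − (-259) = 715; wraps to -309 = 1011001011
R = −(-309) = 309 = 0100110101
R = 309 + 418 = 727; wraps to -297 = 1011010111

-297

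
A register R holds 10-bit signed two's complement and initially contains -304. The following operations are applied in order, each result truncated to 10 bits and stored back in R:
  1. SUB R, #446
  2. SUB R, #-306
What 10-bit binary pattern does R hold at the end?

Start: R = -304 = 1011010000.
R = -304 − 446 = -750; wraps to 274 = 0100010010
R = 274 − (-306) = 580; wraps to -444 = 1001000100

1001000100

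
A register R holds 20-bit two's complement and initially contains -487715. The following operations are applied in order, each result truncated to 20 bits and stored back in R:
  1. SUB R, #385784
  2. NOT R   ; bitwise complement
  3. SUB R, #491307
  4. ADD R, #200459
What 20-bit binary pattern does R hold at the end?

Start: R = -487715 = 10001000111011011101.
R = -487715 − 385784 = -873499; wraps to 175077 = 00101010101111100101
R = NOT 00101010101111100101 = 11010101010000011010 = -175078
R = -175078 − 491307 = -666385; wraps to 382191 = 01011101010011101111
R = 382191 + 200459 = 582650; wraps to -465926 = 10001110001111111010

10001110001111111010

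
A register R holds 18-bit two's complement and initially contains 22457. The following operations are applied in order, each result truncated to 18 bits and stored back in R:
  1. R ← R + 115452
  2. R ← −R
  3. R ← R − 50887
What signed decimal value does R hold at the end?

73348

Start: R = 22457 = 000101011110111001.
R = 22457 + 115452 = 137909; wraps to -124235 = 100001101010110101
R = −(-124235) = 124235 = 011110010101001011
R = 124235 − 50887 = 73348 = 010001111010000100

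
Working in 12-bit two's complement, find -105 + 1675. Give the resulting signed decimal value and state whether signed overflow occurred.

-105 → 111110010111
1675 → 011010001011
  111110010111
+ 011010001011
= 011000100010  (discard carry-out 1)
Result 011000100010: MSB = 0 → value 1570.
Addends have opposite signs, so signed overflow cannot occur.

1570; no overflow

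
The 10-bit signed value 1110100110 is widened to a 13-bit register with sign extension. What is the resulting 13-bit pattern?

1111110100110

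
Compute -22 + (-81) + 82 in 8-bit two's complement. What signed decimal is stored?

-21

-22 + (-81) = -103 (10011001)
-103 + 82 = -21 (11101011)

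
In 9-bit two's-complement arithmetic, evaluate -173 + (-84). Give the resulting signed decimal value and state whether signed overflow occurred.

255; overflow

-173 → 101010011
-84 → 110101100
  101010011
+ 110101100
= 011111111  (discard carry-out 1)
Result 011111111: MSB = 0 → value 255.
Both addends are negative but the stored result is non-negative: signed overflow. The true value -173 + (-84) = -257 lies outside [-256, 255].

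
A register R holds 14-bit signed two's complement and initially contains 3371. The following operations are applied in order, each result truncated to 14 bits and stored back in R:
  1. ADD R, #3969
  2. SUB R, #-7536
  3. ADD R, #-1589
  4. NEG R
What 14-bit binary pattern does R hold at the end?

Start: R = 3371 = 00110100101011.
R = 3371 + 3969 = 7340 = 01110010101100
R = 7340 − (-7536) = 14876; wraps to -1508 = 11101000011100
R = -1508 + (-1589) = -3097 = 11001111100111
R = −(-3097) = 3097 = 00110000011001

00110000011001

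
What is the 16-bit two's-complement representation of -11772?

1101001000000100

|-11772| = 11772 = 0010110111111100 in 16 bits.
Invert the bits: 1101001000000011. Add 1: 1101001000000100.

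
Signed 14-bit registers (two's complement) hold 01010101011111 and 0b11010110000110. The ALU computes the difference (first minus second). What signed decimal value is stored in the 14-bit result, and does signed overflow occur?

8153; no overflow

01010101011111 = 5471 (signed)
0b11010110000110 → 11010110000110 = -2682 (signed)
Subtract via negate-and-add: invert 11010110000110 + 1 = 00101001111010 (i.e. 2682).
  01010101011111
+ 00101001111010
= 01111111011001
Result 01111111011001: MSB = 0 → value 8153.
Both addends (after negating the subtrahend) are non-negative and so is the stored result: no signed overflow.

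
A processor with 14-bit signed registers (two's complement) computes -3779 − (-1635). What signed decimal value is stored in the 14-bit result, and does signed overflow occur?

-2144; no overflow

-3779 → 11000100111101
-1635 → 11100110011101
Subtract via negate-and-add: invert 11100110011101 + 1 = 00011001100011 (i.e. 1635).
  11000100111101
+ 00011001100011
= 11011110100000
Result 11011110100000: MSB = 1 → 14240 − 16384 = -2144.
Addends (after negating the subtrahend) have opposite signs, so signed overflow cannot occur.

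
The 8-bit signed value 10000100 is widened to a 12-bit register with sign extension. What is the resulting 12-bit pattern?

111110000100

MSB of 10000100 is 1; replicate it into the new high bits.
1111|10000100 → 111110000100 (still -124).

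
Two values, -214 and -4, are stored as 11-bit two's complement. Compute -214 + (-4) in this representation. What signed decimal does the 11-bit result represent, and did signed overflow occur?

-218; no overflow

-214 → 11100101010
-4 → 11111111100
  11100101010
+ 11111111100
= 11100100110  (discard carry-out 1)
Result 11100100110: MSB = 1 → 1830 − 2048 = -218.
Both addends are negative and so is the stored result: no signed overflow.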